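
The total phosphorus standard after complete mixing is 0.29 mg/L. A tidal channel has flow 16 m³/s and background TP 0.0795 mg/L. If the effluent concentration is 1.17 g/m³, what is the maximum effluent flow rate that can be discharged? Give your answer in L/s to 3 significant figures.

3830 L/s

Mass balance at complete mixing: C_std·(Q_w + Q_r) = Q_w·C_e + Q_r·C_b.
Rearranging, Q_w = Q_r·(C_std − C_b)/(C_e − C_std) = 16·(0.29 − 0.0795) / (1.17 − 0.29) = 3.827 m³/s.
= 3827 L/s.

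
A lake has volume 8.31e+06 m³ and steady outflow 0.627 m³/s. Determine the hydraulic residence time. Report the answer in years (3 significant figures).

0.420 yr

Q = 0.627 m³/s × 3.156e+07 s/yr = 1.979e+07 m³/yr.
Hydraulic residence time τ = V/Q = 8.31e+06/1.979e+07 = 0.42 yr.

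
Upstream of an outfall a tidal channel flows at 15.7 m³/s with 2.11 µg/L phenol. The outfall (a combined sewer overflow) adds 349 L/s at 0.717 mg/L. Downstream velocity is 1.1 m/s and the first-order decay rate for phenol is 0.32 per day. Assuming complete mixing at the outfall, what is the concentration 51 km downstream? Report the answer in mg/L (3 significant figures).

0.0149 mg/L

349 L/s = 0.349 m³/s.
2.11 µg/L = 0.00211 mg/L.
After complete mixing, C₀ = (0.349·0.717 + 15.7·0.00211) / 16.05 = 0.01766 mg/L.
Travel time t = 5.1e+04 m / 1.1 m/s = 4.636e+04 s = 0.5366 d.
C = 0.01766·exp(−0.32·0.5366) = 0.01766·0.8422 = 0.01487 mg/L.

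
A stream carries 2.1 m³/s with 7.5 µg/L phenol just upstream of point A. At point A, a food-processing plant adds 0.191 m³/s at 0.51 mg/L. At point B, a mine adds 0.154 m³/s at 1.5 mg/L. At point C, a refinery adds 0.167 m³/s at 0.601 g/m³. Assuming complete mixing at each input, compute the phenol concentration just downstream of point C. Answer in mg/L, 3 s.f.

0.170 mg/L

7.5 µg/L = 0.0075 mg/L.
After input A: C = (2.1·0.0075 + 0.191·0.51) / 2.291 = 0.04939 mg/L.
After input B: C = (2.291·0.04939 + 0.154·1.5) / 2.445 = 0.1408 mg/L.
After input C: C = (2.445·0.1408 + 0.167·0.601) / 2.612 = 0.1702 mg/L.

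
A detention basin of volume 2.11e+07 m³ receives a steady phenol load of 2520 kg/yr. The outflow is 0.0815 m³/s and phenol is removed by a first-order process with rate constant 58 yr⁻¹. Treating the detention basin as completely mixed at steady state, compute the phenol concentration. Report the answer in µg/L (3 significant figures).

2.05 µg/L

Outflow Q = 0.0815 m³/s × 3.156e+07 s/yr = 2.572e+06 m³/yr.
Steady-state CSTR mass balance: W = Q·C + k·V·C, so C = W/(Q + kV).
Q + kV = 2.572e+06 + 58·2.11e+07 = 1.226e+09 m³/yr.
C = 2520/1.226e+09 = 2.055e-06 kg/m³ = 0.002055 mg/L = 2.055 µg/L.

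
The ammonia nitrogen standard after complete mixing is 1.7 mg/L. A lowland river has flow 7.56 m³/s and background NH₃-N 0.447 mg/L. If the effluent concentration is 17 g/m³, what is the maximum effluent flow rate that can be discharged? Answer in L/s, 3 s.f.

619 L/s

Mass balance at complete mixing: C_std·(Q_w + Q_r) = Q_w·C_e + Q_r·C_b.
Rearranging, Q_w = Q_r·(C_std − C_b)/(C_e − C_std) = 7.56·(1.7 − 0.447) / (17 − 1.7) = 0.6191 m³/s.
= 619.1 L/s.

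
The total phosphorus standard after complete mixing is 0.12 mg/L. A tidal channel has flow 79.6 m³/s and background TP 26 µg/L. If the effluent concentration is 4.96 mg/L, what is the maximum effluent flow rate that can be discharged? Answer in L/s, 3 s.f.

26 µg/L = 0.026 mg/L.
Mass balance at complete mixing: C_std·(Q_w + Q_r) = Q_w·C_e + Q_r·C_b.
Rearranging, Q_w = Q_r·(C_std − C_b)/(C_e − C_std) = 79.6·(0.12 − 0.026) / (4.96 − 0.12) = 1.546 m³/s.
= 1546 L/s.

1550 L/s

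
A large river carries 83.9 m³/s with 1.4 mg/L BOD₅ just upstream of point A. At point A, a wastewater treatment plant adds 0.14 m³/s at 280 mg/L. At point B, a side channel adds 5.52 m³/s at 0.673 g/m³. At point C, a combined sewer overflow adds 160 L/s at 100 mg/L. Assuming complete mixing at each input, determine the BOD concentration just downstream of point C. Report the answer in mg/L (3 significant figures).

1.97 mg/L

After input A: C = (83.9·1.4 + 0.14·280) / 84.04 = 1.864 mg/L.
After input B: C = (84.04·1.864 + 5.52·0.673) / 89.56 = 1.791 mg/L.
160 L/s = 0.16 m³/s.
After input C: C = (89.56·1.791 + 0.16·100) / 89.72 = 1.966 mg/L.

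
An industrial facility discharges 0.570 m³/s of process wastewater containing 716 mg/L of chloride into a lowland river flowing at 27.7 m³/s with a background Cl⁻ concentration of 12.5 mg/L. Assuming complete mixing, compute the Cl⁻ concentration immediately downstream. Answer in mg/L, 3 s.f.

By mass balance at complete mixing, C = (0.57·716 + 27.7·12.5) / (0.57 + 27.7) = 754.4/28.27 = 26.68 mg/L.

26.7 mg/L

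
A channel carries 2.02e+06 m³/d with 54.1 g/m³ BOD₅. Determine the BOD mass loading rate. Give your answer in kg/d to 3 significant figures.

109000 kg/d

2.02e+06 m³/d = 23.38 m³/s.
Mass flux = Q·C = 23.38 m³/s × 54.1 g/m³ = 1265 g/s.
= 1265 g/s × 86.4 = 1.093e+05 kg/d.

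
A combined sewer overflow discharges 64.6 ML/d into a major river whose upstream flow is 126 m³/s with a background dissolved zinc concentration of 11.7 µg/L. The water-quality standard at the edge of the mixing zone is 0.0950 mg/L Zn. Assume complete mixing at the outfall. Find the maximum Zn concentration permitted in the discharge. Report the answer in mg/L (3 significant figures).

64.6 ML/d = 0.7477 m³/s.
11.7 µg/L = 0.0117 mg/L.
Mass balance: 0.095·126.7 = 0.7477·Cₑ + 126·0.0117.
Cₑ = (12.04 − 1.474) / 0.7477 = 14.13 mg/L.

14.1 mg/L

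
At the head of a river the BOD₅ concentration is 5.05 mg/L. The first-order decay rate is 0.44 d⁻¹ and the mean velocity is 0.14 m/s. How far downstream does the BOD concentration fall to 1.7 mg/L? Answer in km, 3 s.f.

From C = C₀·e^(−kt), t = ln(C₀/C)/k = ln(5.05/1.7)/0.44 = 1.089/0.44 = 2.474 d.
Distance = v·t = 0.14 m/s × 2.138e+05 s = 2.993e+04 m = 29.93 km.

29.9 km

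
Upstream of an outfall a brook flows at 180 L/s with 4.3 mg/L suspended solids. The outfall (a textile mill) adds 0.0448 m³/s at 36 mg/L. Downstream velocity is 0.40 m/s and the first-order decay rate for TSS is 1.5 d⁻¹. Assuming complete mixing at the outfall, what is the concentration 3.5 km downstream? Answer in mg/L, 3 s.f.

180 L/s = 0.18 m³/s.
After complete mixing, C₀ = (0.0448·36 + 0.18·4.3) / 0.2248 = 10.62 mg/L.
Travel time t = 3500 m / 0.40 m/s = 8750 s = 0.1013 d.
C = 10.62·exp(−1.5·0.1013) = 10.62·0.8591 = 9.121 mg/L.

9.12 mg/L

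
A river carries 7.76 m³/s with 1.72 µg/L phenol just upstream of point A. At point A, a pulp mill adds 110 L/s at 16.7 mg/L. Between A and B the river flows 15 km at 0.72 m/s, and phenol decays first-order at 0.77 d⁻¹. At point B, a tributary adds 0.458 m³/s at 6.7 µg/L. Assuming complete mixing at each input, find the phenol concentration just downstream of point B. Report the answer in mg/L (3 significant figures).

0.185 mg/L

1.72 µg/L = 0.00172 mg/L.
110 L/s = 0.11 m³/s.
After input A: C = (7.76·0.00172 + 0.11·16.7) / 7.87 = 0.2351 mg/L.
Over the 15 km reach to input B (t = 2.083e+04 s = 0.2411 d), decay gives C = 0.2351·exp(−0.77·0.2411) = 0.1953 mg/L.
6.7 µg/L = 0.0067 mg/L.
After input B: C = (7.87·0.1953 + 0.458·0.0067) / 8.328 = 0.1849 mg/L.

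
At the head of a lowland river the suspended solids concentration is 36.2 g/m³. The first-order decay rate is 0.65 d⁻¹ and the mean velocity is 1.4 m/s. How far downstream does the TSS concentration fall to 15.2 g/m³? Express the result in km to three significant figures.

161 km

From C = C₀·e^(−kt), t = ln(C₀/C)/k = ln(36.2/15.2)/0.65 = 0.8678/0.65 = 1.335 d.
Distance = v·t = 1.4 m/s × 1.153e+05 s = 1.615e+05 m = 161.5 km.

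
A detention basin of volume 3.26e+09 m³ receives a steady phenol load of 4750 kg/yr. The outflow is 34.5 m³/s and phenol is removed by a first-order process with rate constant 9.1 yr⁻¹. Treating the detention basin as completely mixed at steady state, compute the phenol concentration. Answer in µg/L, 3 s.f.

0.154 µg/L

Outflow Q = 34.5 m³/s × 3.156e+07 s/yr = 1.089e+09 m³/yr.
Steady-state CSTR mass balance: W = Q·C + k·V·C, so C = W/(Q + kV).
Q + kV = 1.089e+09 + 9.1·3.26e+09 = 3.075e+10 m³/yr.
C = 4750/3.075e+10 = 1.544e-07 kg/m³ = 0.0001544 mg/L = 0.1544 µg/L.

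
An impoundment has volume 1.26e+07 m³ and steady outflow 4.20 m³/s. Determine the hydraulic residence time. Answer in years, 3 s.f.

0.0951 yr

Q = 4.20 m³/s × 3.156e+07 s/yr = 1.325e+08 m³/yr.
Hydraulic residence time τ = V/Q = 1.26e+07/1.325e+08 = 0.09506 yr.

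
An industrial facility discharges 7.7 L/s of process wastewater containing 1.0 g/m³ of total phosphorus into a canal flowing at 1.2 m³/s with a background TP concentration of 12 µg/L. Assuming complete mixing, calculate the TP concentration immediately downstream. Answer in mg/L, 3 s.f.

7.7 L/s = 0.0077 m³/s.
12 µg/L = 0.012 mg/L.
Conservation of mass across the mixing zone: C = (0.0077·1 + 1.2·0.012) / (0.0077 + 1.2) = 0.0221/1.208 = 0.0183 mg/L.

0.0183 mg/L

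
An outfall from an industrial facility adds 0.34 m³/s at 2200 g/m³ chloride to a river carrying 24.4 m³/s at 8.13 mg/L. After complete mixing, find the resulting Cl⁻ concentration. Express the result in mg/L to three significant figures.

38.3 mg/L

Flow-weighted mixing gives C = (0.34·2200 + 24.4·8.13) / (0.34 + 24.4) = 946.4/24.74 = 38.25 mg/L.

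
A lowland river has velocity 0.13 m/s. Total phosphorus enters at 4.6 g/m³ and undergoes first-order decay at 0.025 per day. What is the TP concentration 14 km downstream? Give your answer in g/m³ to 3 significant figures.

Travel time t = 14 km / 0.13 m/s = 1.4e+04/0.13 = 1.077e+05 s = 1.246 d.
First-order decay: C = 4.6·exp(−0.025·1.246) = 4.6·0.9693 = 4.459 g/m³.

4.46 g/m³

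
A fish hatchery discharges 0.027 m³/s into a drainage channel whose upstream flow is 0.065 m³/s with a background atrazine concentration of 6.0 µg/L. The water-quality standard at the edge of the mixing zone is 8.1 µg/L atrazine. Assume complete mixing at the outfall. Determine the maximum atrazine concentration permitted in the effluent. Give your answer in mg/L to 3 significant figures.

0.0132 mg/L

6.0 µg/L = 0.006 mg/L.
8.1 µg/L = 0.0081 mg/L.
Mass balance: 0.0081·0.092 = 0.027·Cₑ + 0.065·0.006.
Cₑ = (0.0007452 − 0.00039) / 0.027 = 0.01316 mg/L.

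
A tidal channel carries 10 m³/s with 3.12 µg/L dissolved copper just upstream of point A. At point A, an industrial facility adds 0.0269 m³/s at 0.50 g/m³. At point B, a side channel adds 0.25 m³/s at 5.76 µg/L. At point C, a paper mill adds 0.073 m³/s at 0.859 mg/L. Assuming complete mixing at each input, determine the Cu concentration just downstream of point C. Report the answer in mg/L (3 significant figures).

3.12 µg/L = 0.00312 mg/L.
After input A: C = (10·0.00312 + 0.0269·0.5) / 10.03 = 0.004453 mg/L.
5.76 µg/L = 0.00576 mg/L.
After input B: C = (10.03·0.004453 + 0.25·0.00576) / 10.28 = 0.004485 mg/L.
After input C: C = (10.28·0.004485 + 0.073·0.859) / 10.35 = 0.01051 mg/L.

0.0105 mg/L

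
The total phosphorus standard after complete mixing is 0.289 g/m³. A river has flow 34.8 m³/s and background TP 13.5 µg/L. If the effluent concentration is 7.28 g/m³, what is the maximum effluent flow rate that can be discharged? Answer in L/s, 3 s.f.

1370 L/s

13.5 µg/L = 0.0135 mg/L.
Mass balance at complete mixing: C_std·(Q_w + Q_r) = Q_w·C_e + Q_r·C_b.
Rearranging, Q_w = Q_r·(C_std − C_b)/(C_e − C_std) = 34.8·(0.289 − 0.0135) / (7.28 − 0.289) = 1.371 m³/s.
= 1371 L/s.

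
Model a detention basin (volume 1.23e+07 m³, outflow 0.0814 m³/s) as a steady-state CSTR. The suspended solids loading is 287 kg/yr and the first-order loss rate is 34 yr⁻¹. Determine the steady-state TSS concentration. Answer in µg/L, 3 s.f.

Outflow Q = 0.0814 m³/s × 3.156e+07 s/yr = 2.569e+06 m³/yr.
Steady-state CSTR mass balance: W = Q·C + k·V·C, so C = W/(Q + kV).
Q + kV = 2.569e+06 + 34·1.23e+07 = 4.208e+08 m³/yr.
C = 287/4.208e+08 = 6.821e-07 kg/m³ = 0.0006821 mg/L = 0.6821 µg/L.

0.682 µg/L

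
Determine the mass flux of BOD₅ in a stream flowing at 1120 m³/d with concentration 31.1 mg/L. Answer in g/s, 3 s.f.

0.403 g/s

1120 m³/d = 0.01296 m³/s.
Mass flux = Q·C = 0.01296 m³/s × 31.1 g/m³ = 0.4031 g/s.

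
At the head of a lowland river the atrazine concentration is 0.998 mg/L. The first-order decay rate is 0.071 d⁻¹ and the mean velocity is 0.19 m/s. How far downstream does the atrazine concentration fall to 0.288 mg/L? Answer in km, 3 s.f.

287 km

From C = C₀·e^(−kt), t = ln(C₀/C)/k = ln(0.998/0.288)/0.071 = 1.243/0.071 = 17.5 d.
Distance = v·t = 0.19 m/s × 1.512e+06 s = 2.873e+05 m = 287.3 km.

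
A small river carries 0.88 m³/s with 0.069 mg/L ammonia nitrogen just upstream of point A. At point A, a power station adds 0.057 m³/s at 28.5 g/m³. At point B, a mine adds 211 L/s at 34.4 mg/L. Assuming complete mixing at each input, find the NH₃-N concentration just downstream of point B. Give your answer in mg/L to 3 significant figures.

7.79 mg/L

After input A: C = (0.88·0.069 + 0.057·28.5) / 0.937 = 1.799 mg/L.
211 L/s = 0.211 m³/s.
After input B: C = (0.937·1.799 + 0.211·34.4) / 1.148 = 7.791 mg/L.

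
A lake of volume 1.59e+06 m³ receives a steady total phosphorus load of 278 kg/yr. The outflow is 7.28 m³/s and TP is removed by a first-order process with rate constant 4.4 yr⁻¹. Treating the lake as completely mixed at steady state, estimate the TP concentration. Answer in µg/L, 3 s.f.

1.17 µg/L

Outflow Q = 7.28 m³/s × 3.156e+07 s/yr = 2.297e+08 m³/yr.
Steady-state CSTR mass balance: W = Q·C + k·V·C, so C = W/(Q + kV).
Q + kV = 2.297e+08 + 4.4·1.59e+06 = 2.367e+08 m³/yr.
C = 278/2.367e+08 = 1.174e-06 kg/m³ = 0.001174 mg/L = 1.174 µg/L.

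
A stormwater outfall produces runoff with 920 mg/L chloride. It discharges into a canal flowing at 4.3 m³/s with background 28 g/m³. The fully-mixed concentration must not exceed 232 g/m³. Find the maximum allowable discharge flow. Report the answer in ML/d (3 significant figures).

Mass balance at complete mixing: C_std·(Q_w + Q_r) = Q_w·C_e + Q_r·C_b.
Rearranging, Q_w = Q_r·(C_std − C_b)/(C_e − C_std) = 4.3·(232 − 28) / (920 − 232) = 1.275 m³/s.
= 110.2 ML/d.

110 ML/d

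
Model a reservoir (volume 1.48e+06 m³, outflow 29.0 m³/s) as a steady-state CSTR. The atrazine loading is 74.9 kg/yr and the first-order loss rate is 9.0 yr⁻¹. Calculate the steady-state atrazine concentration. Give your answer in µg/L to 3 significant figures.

Outflow Q = 29.0 m³/s × 3.156e+07 s/yr = 9.152e+08 m³/yr.
Steady-state CSTR mass balance: W = Q·C + k·V·C, so C = W/(Q + kV).
Q + kV = 9.152e+08 + 9.0·1.48e+06 = 9.285e+08 m³/yr.
C = 74.9/9.285e+08 = 8.067e-08 kg/m³ = 8.067e-05 mg/L = 0.08067 µg/L.

0.0807 µg/L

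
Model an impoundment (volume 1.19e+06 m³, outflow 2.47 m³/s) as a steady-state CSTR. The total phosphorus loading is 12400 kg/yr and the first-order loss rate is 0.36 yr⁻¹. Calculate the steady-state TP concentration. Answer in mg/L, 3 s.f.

0.158 mg/L

Outflow Q = 2.47 m³/s × 3.156e+07 s/yr = 7.795e+07 m³/yr.
Steady-state CSTR mass balance: W = Q·C + k·V·C, so C = W/(Q + kV).
Q + kV = 7.795e+07 + 0.36·1.19e+06 = 7.838e+07 m³/yr.
C = 12400/7.838e+07 = 0.0001582 kg/m³ = 0.1582 mg/L.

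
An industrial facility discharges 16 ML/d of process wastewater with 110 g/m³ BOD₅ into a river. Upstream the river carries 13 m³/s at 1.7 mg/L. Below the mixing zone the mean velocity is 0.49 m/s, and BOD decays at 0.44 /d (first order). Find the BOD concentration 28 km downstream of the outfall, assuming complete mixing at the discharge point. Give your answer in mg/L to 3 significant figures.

2.41 mg/L

16 ML/d = 0.1852 m³/s.
After complete mixing, C₀ = (0.1852·110 + 13·1.7) / 13.19 = 3.221 mg/L.
Travel time t = 2.8e+04 m / 0.49 m/s = 5.714e+04 s = 0.6614 d.
C = 3.221·exp(−0.44·0.6614) = 3.221·0.7475 = 2.408 mg/L.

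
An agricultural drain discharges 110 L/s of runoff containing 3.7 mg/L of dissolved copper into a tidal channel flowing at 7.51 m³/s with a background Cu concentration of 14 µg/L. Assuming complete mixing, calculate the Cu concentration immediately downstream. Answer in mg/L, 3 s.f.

110 L/s = 0.11 m³/s.
14 µg/L = 0.014 mg/L.
By mass balance at complete mixing, C = (0.11·3.7 + 7.51·0.014) / (0.11 + 7.51) = 0.5121/7.62 = 0.06721 mg/L.

0.0672 mg/L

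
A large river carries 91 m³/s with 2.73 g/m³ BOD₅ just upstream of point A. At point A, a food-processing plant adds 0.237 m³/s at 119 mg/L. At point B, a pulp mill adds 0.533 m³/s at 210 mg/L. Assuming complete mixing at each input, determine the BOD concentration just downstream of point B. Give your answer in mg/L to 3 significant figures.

After input A: C = (91·2.73 + 0.237·119) / 91.24 = 3.032 mg/L.
After input B: C = (91.24·3.032 + 0.533·210) / 91.77 = 4.234 mg/L.

4.23 mg/L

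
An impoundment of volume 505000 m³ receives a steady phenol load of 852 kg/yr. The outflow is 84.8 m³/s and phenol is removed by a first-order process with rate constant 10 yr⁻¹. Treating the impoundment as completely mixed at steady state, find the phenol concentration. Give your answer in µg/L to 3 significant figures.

Outflow Q = 84.8 m³/s × 3.156e+07 s/yr = 2.676e+09 m³/yr.
Steady-state CSTR mass balance: W = Q·C + k·V·C, so C = W/(Q + kV).
Q + kV = 2.676e+09 + 10·505000 = 2.681e+09 m³/yr.
C = 852/2.681e+09 = 3.178e-07 kg/m³ = 0.0003178 mg/L = 0.3178 µg/L.

0.318 µg/L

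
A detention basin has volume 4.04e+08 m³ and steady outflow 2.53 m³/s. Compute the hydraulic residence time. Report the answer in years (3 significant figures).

5.06 yr

Q = 2.53 m³/s × 3.156e+07 s/yr = 7.984e+07 m³/yr.
Hydraulic residence time τ = V/Q = 4.04e+08/7.984e+07 = 5.06 yr.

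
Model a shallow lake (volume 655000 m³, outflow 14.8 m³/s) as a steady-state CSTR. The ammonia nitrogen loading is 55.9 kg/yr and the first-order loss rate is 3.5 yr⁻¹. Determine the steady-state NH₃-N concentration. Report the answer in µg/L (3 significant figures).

0.119 µg/L

Outflow Q = 14.8 m³/s × 3.156e+07 s/yr = 4.671e+08 m³/yr.
Steady-state CSTR mass balance: W = Q·C + k·V·C, so C = W/(Q + kV).
Q + kV = 4.671e+08 + 3.5·655000 = 4.693e+08 m³/yr.
C = 55.9/4.693e+08 = 1.191e-07 kg/m³ = 0.0001191 mg/L = 0.1191 µg/L.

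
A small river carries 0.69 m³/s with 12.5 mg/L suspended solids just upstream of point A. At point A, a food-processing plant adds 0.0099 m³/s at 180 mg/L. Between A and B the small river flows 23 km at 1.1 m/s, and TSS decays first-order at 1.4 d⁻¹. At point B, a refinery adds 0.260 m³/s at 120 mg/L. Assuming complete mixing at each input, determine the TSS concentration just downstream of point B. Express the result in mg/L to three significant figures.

After input A: C = (0.69·12.5 + 0.0099·180) / 0.6999 = 14.87 mg/L.
Over the 23 km reach to input B (t = 2.091e+04 s = 0.242 d), decay gives C = 14.87·exp(−1.4·0.242) = 10.6 mg/L.
After input B: C = (0.6999·10.6 + 0.26·120) / 0.9599 = 40.23 mg/L.

40.2 mg/L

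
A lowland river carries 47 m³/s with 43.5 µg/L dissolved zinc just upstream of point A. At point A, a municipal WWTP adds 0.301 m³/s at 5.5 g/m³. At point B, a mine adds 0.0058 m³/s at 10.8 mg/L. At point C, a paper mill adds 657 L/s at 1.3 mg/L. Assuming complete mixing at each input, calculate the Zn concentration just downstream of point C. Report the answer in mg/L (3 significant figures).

0.0963 mg/L

43.5 µg/L = 0.0435 mg/L.
After input A: C = (47·0.0435 + 0.301·5.5) / 47.3 = 0.07822 mg/L.
After input B: C = (47.3·0.07822 + 0.0058·10.8) / 47.31 = 0.07954 mg/L.
657 L/s = 0.657 m³/s.
After input C: C = (47.31·0.07954 + 0.657·1.3) / 47.96 = 0.09625 mg/L.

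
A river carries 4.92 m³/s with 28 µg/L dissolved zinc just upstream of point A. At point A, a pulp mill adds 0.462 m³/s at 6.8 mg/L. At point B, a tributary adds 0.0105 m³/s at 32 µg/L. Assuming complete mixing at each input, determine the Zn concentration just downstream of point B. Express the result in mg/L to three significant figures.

0.608 mg/L

28 µg/L = 0.028 mg/L.
After input A: C = (4.92·0.028 + 0.462·6.8) / 5.382 = 0.6093 mg/L.
32 µg/L = 0.032 mg/L.
After input B: C = (5.382·0.6093 + 0.0105·0.032) / 5.393 = 0.6082 mg/L.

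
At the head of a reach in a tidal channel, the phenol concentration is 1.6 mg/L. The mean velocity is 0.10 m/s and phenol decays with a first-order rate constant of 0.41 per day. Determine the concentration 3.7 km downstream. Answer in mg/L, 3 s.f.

1.34 mg/L

Travel time t = 3.7 km / 0.10 m/s = 3700/0.10 = 3.7e+04 s = 0.4282 d.
First-order decay: C = 1.6·exp(−0.41·0.4282) = 1.6·0.839 = 1.342 mg/L.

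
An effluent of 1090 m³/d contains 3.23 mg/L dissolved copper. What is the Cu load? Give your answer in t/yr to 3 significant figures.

1090 m³/d = 0.01262 m³/s.
Mass flux = Q·C = 0.01262 m³/s × 3.23 g/m³ = 0.04075 g/s.
= 0.04075 g/s × 31.56 = 1.286 t/yr.

1.29 t/yr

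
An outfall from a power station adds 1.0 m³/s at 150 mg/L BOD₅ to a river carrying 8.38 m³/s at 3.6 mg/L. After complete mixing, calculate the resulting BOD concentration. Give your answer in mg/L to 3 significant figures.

By mass balance at complete mixing, C = (1·150 + 8.38·3.6) / (1 + 8.38) = 180.2/9.38 = 19.21 mg/L.

19.2 mg/L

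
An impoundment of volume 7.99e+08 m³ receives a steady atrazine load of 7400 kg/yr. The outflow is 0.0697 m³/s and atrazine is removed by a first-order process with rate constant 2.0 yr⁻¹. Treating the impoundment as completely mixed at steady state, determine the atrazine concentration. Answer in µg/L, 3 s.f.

Outflow Q = 0.0697 m³/s × 3.156e+07 s/yr = 2.2e+06 m³/yr.
Steady-state CSTR mass balance: W = Q·C + k·V·C, so C = W/(Q + kV).
Q + kV = 2.2e+06 + 2.0·7.99e+08 = 1.6e+09 m³/yr.
C = 7400/1.6e+09 = 4.624e-06 kg/m³ = 0.004624 mg/L = 4.624 µg/L.

4.62 µg/L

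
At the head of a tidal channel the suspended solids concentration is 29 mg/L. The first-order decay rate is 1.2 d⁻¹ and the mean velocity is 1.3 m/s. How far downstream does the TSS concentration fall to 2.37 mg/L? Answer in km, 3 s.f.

From C = C₀·e^(−kt), t = ln(C₀/C)/k = ln(29/2.37)/1.2 = 2.504/1.2 = 2.087 d.
Distance = v·t = 1.3 m/s × 1.803e+05 s = 2.344e+05 m = 234.4 km.

234 km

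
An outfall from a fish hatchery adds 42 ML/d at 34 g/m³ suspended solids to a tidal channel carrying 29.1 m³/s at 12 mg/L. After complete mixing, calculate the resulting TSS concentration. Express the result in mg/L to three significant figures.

42 ML/d = 0.4861 m³/s.
Conservation of mass across the mixing zone: C = (0.4861·34 + 29.1·12) / (0.4861 + 29.1) = 365.7/29.59 = 12.36 mg/L.

12.4 mg/L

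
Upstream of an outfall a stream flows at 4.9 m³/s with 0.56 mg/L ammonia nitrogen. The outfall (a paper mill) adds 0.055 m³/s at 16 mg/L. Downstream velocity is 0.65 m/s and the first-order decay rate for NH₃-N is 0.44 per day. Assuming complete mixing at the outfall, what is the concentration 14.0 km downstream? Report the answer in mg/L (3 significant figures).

0.655 mg/L

After complete mixing, C₀ = (0.055·16 + 4.9·0.56) / 4.955 = 0.7314 mg/L.
Travel time t = 1.4e+04 m / 0.65 m/s = 2.154e+04 s = 0.2493 d.
C = 0.7314·exp(−0.44·0.2493) = 0.7314·0.8961 = 0.6554 mg/L.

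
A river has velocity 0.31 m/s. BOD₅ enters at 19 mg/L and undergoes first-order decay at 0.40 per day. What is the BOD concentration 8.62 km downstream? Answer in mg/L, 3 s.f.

Travel time t = 8.62 km / 0.31 m/s = 8620/0.31 = 2.781e+04 s = 0.3218 d.
First-order decay: C = 19·exp(−0.40·0.3218) = 19·0.8792 = 16.7 mg/L.

16.7 mg/L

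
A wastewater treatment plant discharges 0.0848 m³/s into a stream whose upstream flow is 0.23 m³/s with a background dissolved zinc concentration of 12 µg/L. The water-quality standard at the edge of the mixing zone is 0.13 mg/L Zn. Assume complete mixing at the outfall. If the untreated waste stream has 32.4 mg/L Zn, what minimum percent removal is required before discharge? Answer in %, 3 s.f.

98.6 %

12 µg/L = 0.012 mg/L.
Mass balance: 0.13·0.3148 = 0.0848·Cₑ + 0.23·0.012.
Cₑ = (0.04092 − 0.00276) / 0.0848 = 0.45 mg/L.
Required removal = 1 − 0.45/32.4 = 98.61 %.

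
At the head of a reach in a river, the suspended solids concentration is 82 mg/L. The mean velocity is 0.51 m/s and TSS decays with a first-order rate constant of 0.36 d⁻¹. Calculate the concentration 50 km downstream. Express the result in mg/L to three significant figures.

Travel time t = 50 km / 0.51 m/s = 5e+04/0.51 = 9.804e+04 s = 1.135 d.
First-order decay: C = 82·exp(−0.36·1.135) = 82·0.6646 = 54.5 mg/L.

54.5 mg/L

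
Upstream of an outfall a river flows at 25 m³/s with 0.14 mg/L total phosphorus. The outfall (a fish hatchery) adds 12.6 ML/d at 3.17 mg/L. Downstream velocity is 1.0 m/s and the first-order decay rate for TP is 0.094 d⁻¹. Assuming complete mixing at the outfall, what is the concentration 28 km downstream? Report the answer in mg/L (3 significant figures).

12.6 ML/d = 0.1458 m³/s.
After complete mixing, C₀ = (0.1458·3.17 + 25·0.14) / 25.15 = 0.1576 mg/L.
Travel time t = 2.8e+04 m / 1.0 m/s = 2.8e+04 s = 0.3241 d.
C = 0.1576·exp(−0.094·0.3241) = 0.1576·0.97 = 0.1528 mg/L.

0.153 mg/L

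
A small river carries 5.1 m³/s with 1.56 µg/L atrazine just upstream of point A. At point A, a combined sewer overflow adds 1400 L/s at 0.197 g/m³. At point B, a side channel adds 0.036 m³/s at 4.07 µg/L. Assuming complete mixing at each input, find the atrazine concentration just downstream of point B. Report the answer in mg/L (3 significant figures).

0.0434 mg/L

1.56 µg/L = 0.00156 mg/L.
1400 L/s = 1.4 m³/s.
After input A: C = (5.1·0.00156 + 1.4·0.197) / 6.5 = 0.04365 mg/L.
4.07 µg/L = 0.00407 mg/L.
After input B: C = (6.5·0.04365 + 0.036·0.00407) / 6.536 = 0.04344 mg/L.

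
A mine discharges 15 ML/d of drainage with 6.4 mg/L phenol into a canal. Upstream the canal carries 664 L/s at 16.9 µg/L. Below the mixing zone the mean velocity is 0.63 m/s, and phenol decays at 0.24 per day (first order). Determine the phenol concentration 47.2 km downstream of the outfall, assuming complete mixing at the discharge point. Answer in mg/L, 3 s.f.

15 ML/d = 0.1736 m³/s.
664 L/s = 0.664 m³/s.
16.9 µg/L = 0.0169 mg/L.
After complete mixing, C₀ = (0.1736·6.4 + 0.664·0.0169) / 0.8376 = 1.34 mg/L.
Travel time t = 4.72e+04 m / 0.63 m/s = 7.492e+04 s = 0.8671 d.
C = 1.34·exp(−0.24·0.8671) = 1.34·0.8121 = 1.088 mg/L.

1.09 mg/L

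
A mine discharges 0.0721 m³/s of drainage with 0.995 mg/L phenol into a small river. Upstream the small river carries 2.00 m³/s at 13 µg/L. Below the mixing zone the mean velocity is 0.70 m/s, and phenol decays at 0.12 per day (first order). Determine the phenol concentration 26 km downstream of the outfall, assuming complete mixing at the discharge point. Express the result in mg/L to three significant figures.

13 µg/L = 0.013 mg/L.
After complete mixing, C₀ = (0.0721·0.995 + 2·0.013) / 2.072 = 0.04717 mg/L.
Travel time t = 2.6e+04 m / 0.70 m/s = 3.714e+04 s = 0.4299 d.
C = 0.04717·exp(−0.12·0.4299) = 0.04717·0.9497 = 0.0448 mg/L.

0.0448 mg/L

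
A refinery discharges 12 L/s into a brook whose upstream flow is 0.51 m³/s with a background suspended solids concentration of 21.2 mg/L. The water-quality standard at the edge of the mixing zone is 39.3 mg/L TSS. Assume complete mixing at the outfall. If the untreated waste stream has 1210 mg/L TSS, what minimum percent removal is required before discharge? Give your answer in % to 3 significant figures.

12 L/s = 0.012 m³/s.
Mass balance: 39.3·0.522 = 0.012·Cₑ + 0.51·21.2.
Cₑ = (20.51 − 10.81) / 0.012 = 808.5 mg/L.
Required removal = 1 − 808.5/1210 = 33.18 %.

33.2 %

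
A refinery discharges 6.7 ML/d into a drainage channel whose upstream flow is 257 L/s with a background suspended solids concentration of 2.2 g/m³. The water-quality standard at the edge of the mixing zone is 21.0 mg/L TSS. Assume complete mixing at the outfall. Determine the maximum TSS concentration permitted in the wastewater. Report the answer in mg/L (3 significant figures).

83.3 mg/L

6.7 ML/d = 0.07755 m³/s.
257 L/s = 0.257 m³/s.
Mass balance: 21·0.3345 = 0.07755·Cₑ + 0.257·2.2.
Cₑ = (7.025 − 0.5654) / 0.07755 = 83.31 mg/L.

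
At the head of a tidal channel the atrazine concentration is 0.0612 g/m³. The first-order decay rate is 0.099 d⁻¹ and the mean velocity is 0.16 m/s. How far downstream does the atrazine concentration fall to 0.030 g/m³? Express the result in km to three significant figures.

From C = C₀·e^(−kt), t = ln(C₀/C)/k = ln(0.0612/0.030)/0.099 = 0.7129/0.099 = 7.202 d.
Distance = v·t = 0.16 m/s × 6.222e+05 s = 9.955e+04 m = 99.55 km.

99.6 km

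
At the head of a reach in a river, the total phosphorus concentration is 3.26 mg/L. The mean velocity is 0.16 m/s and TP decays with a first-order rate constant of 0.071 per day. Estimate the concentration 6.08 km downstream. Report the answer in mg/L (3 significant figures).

Travel time t = 6.08 km / 0.16 m/s = 6080/0.16 = 3.8e+04 s = 0.4398 d.
First-order decay: C = 3.26·exp(−0.071·0.4398) = 3.26·0.9693 = 3.16 mg/L.

3.16 mg/L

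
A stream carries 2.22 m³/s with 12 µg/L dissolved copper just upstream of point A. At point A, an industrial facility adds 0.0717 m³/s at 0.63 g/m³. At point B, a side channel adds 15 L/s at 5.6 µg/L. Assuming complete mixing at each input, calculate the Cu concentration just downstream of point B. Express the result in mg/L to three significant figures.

12 µg/L = 0.012 mg/L.
After input A: C = (2.22·0.012 + 0.0717·0.63) / 2.292 = 0.03134 mg/L.
15 L/s = 0.015 m³/s.
5.6 µg/L = 0.0056 mg/L.
After input B: C = (2.292·0.03134 + 0.015·0.0056) / 2.307 = 0.03117 mg/L.

0.0312 mg/L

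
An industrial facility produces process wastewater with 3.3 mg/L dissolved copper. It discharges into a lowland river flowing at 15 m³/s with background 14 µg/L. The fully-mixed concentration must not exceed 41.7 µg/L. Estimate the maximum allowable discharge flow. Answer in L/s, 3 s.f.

128 L/s

14 µg/L = 0.014 mg/L.
41.7 µg/L = 0.0417 mg/L.
Mass balance at complete mixing: C_std·(Q_w + Q_r) = Q_w·C_e + Q_r·C_b.
Rearranging, Q_w = Q_r·(C_std − C_b)/(C_e − C_std) = 15·(0.0417 − 0.014) / (3.3 − 0.0417) = 0.1275 m³/s.
= 127.5 L/s.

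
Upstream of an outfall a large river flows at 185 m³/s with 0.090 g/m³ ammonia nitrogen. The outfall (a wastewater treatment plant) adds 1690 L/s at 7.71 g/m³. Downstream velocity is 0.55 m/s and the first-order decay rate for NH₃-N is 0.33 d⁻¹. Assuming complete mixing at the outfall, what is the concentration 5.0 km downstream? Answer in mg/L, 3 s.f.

0.154 mg/L

1690 L/s = 1.69 m³/s.
After complete mixing, C₀ = (1.69·7.71 + 185·0.09) / 186.7 = 0.159 mg/L.
Travel time t = 5000 m / 0.55 m/s = 9091 s = 0.1052 d.
C = 0.159·exp(−0.33·0.1052) = 0.159·0.9659 = 0.1536 mg/L.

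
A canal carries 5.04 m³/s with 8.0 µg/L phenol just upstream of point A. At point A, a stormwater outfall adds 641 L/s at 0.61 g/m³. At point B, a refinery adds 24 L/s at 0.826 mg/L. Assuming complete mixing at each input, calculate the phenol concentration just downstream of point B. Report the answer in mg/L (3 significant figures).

8.0 µg/L = 0.008 mg/L.
641 L/s = 0.641 m³/s.
After input A: C = (5.04·0.008 + 0.641·0.61) / 5.681 = 0.07593 mg/L.
24 L/s = 0.024 m³/s.
After input B: C = (5.681·0.07593 + 0.024·0.826) / 5.705 = 0.07908 mg/L.

0.0791 mg/L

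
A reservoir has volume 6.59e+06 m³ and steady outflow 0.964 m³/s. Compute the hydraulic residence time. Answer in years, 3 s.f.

Q = 0.964 m³/s × 3.156e+07 s/yr = 3.042e+07 m³/yr.
Hydraulic residence time τ = V/Q = 6.59e+06/3.042e+07 = 0.2166 yr.

0.217 yr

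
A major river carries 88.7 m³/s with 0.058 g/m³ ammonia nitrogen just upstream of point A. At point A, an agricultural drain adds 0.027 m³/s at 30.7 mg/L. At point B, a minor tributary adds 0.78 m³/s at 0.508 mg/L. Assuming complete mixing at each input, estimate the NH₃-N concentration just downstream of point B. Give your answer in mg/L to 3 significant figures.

After input A: C = (88.7·0.058 + 0.027·30.7) / 88.73 = 0.06732 mg/L.
After input B: C = (88.73·0.06732 + 0.78·0.508) / 89.51 = 0.07116 mg/L.

0.0712 mg/L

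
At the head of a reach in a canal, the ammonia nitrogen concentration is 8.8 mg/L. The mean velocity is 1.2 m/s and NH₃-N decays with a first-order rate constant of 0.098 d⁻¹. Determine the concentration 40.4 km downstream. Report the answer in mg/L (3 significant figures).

Travel time t = 40.4 km / 1.2 m/s = 4.04e+04/1.2 = 3.367e+04 s = 0.3897 d.
First-order decay: C = 8.8·exp(−0.098·0.3897) = 8.8·0.9625 = 8.47 mg/L.

8.47 mg/L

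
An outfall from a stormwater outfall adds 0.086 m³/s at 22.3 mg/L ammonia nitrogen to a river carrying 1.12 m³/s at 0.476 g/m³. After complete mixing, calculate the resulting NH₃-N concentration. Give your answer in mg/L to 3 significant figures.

2.03 mg/L

Flow-weighted mixing gives C = (0.086·22.3 + 1.12·0.476) / (0.086 + 1.12) = 2.451/1.206 = 2.032 mg/L.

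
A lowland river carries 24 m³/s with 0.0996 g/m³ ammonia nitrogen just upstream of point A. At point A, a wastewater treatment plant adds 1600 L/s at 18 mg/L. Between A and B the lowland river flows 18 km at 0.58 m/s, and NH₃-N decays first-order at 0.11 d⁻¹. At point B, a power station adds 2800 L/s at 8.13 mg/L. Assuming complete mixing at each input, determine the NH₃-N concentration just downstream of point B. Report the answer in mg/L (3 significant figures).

1.86 mg/L

1600 L/s = 1.6 m³/s.
After input A: C = (24·0.0996 + 1.6·18) / 25.6 = 1.218 mg/L.
Over the 18 km reach to input B (t = 3.103e+04 s = 0.3592 d), decay gives C = 1.218·exp(−0.11·0.3592) = 1.171 mg/L.
2800 L/s = 2.8 m³/s.
After input B: C = (25.6·1.171 + 2.8·8.13) / 28.4 = 1.857 mg/L.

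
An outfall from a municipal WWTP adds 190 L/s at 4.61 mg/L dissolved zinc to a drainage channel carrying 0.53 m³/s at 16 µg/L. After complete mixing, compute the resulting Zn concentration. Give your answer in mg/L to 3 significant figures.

1.23 mg/L

190 L/s = 0.19 m³/s.
16 µg/L = 0.016 mg/L.
By mass balance at complete mixing, C = (0.19·4.61 + 0.53·0.016) / (0.19 + 0.53) = 0.8844/0.72 = 1.228 mg/L.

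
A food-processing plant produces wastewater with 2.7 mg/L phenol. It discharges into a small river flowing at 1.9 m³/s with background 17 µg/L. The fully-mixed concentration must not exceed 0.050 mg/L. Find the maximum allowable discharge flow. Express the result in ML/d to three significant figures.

2.04 ML/d

17 µg/L = 0.017 mg/L.
Mass balance at complete mixing: C_std·(Q_w + Q_r) = Q_w·C_e + Q_r·C_b.
Rearranging, Q_w = Q_r·(C_std − C_b)/(C_e − C_std) = 1.9·(0.05 − 0.017) / (2.7 − 0.05) = 0.02366 m³/s.
= 2.044 ML/d.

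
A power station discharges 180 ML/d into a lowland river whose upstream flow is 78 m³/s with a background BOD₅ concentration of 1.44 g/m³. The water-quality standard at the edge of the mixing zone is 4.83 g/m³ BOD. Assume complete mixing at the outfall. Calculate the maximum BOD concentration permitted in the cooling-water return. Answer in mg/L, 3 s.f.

180 ML/d = 2.083 m³/s.
Mass balance: 4.83·80.08 = 2.083·Cₑ + 78·1.44.
Cₑ = (386.8 − 112.3) / 2.083 = 131.8 mg/L.

132 mg/L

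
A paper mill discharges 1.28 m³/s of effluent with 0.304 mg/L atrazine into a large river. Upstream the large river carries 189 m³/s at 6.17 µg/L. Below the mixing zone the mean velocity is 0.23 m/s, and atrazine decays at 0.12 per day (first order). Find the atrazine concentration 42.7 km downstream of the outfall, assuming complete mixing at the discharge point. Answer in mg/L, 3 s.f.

0.00632 mg/L

6.17 µg/L = 0.00617 mg/L.
After complete mixing, C₀ = (1.28·0.304 + 189·0.00617) / 190.3 = 0.008173 mg/L.
Travel time t = 4.27e+04 m / 0.23 m/s = 1.857e+05 s = 2.149 d.
C = 0.008173·exp(−0.12·2.149) = 0.008173·0.7727 = 0.006316 mg/L.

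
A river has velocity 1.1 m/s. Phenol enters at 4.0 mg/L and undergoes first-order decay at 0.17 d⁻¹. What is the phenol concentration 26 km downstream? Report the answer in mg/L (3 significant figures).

Travel time t = 26 km / 1.1 m/s = 2.6e+04/1.1 = 2.364e+04 s = 0.2736 d.
First-order decay: C = 4.0·exp(−0.17·0.2736) = 4.0·0.9546 = 3.818 mg/L.

3.82 mg/L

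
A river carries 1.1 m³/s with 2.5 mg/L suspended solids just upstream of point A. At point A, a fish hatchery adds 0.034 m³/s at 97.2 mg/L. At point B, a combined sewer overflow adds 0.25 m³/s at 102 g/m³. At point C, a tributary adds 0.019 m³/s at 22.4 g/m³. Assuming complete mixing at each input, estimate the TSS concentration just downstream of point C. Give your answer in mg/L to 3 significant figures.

After input A: C = (1.1·2.5 + 0.034·97.2) / 1.134 = 5.339 mg/L.
After input B: C = (1.134·5.339 + 0.25·102) / 1.384 = 22.8 mg/L.
After input C: C = (1.384·22.8 + 0.019·22.4) / 1.403 = 22.79 mg/L.

22.8 mg/L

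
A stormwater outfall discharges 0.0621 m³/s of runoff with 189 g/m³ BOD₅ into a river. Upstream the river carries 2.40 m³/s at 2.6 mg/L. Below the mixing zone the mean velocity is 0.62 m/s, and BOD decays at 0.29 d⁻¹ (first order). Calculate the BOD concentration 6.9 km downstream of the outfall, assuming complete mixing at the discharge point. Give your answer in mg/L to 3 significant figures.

7.03 mg/L

After complete mixing, C₀ = (0.0621·189 + 2.4·2.6) / 2.462 = 7.301 mg/L.
Travel time t = 6900 m / 0.62 m/s = 1.113e+04 s = 0.1288 d.
C = 7.301·exp(−0.29·0.1288) = 7.301·0.9633 = 7.034 mg/L.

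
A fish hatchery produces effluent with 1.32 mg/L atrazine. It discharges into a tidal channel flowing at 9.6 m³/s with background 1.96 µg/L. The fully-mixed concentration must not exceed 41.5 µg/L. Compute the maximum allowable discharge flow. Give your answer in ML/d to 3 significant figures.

25.7 ML/d

1.96 µg/L = 0.00196 mg/L.
41.5 µg/L = 0.0415 mg/L.
Mass balance at complete mixing: C_std·(Q_w + Q_r) = Q_w·C_e + Q_r·C_b.
Rearranging, Q_w = Q_r·(C_std − C_b)/(C_e − C_std) = 9.6·(0.0415 − 0.00196) / (1.32 − 0.0415) = 0.2969 m³/s.
= 25.65 ML/d.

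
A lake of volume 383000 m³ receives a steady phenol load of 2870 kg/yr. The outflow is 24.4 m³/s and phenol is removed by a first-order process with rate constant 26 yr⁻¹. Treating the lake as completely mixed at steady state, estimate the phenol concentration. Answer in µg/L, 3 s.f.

3.68 µg/L

Outflow Q = 24.4 m³/s × 3.156e+07 s/yr = 7.7e+08 m³/yr.
Steady-state CSTR mass balance: W = Q·C + k·V·C, so C = W/(Q + kV).
Q + kV = 7.7e+08 + 26·383000 = 7.8e+08 m³/yr.
C = 2870/7.8e+08 = 3.68e-06 kg/m³ = 0.00368 mg/L = 3.68 µg/L.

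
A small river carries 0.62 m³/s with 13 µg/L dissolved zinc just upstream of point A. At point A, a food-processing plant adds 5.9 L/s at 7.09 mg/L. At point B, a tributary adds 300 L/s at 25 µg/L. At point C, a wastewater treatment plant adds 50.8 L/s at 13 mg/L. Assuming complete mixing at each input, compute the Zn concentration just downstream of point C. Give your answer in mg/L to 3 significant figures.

0.735 mg/L

13 µg/L = 0.013 mg/L.
5.9 L/s = 0.0059 m³/s.
After input A: C = (0.62·0.013 + 0.0059·7.09) / 0.6259 = 0.07971 mg/L.
300 L/s = 0.3 m³/s.
25 µg/L = 0.025 mg/L.
After input B: C = (0.6259·0.07971 + 0.3·0.025) / 0.9259 = 0.06198 mg/L.
50.8 L/s = 0.0508 m³/s.
After input C: C = (0.9259·0.06198 + 0.0508·13) / 0.9767 = 0.7349 mg/L.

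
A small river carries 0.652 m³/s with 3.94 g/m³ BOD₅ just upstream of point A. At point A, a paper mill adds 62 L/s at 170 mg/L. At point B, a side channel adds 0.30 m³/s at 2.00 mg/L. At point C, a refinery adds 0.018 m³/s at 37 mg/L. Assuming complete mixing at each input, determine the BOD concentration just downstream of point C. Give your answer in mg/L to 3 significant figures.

62 L/s = 0.062 m³/s.
After input A: C = (0.652·3.94 + 0.062·170) / 0.714 = 18.36 mg/L.
After input B: C = (0.714·18.36 + 0.3·2) / 1.014 = 13.52 mg/L.
After input C: C = (1.014·13.52 + 0.018·37) / 1.032 = 13.93 mg/L.

13.9 mg/L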